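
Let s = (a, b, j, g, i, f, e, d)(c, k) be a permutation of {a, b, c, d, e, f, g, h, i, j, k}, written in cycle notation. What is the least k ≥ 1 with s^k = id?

8

The disjoint cycles have lengths 8, 2, 1.
The order is lcm(8, 2) = 8.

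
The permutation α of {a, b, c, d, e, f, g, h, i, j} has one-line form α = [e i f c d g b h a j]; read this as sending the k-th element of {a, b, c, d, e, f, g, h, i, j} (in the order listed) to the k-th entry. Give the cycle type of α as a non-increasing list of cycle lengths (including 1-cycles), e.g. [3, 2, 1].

[8, 1, 1]

The disjoint cycles are (a e d c f g b i)(h)(j), with lengths 8, 1, 1 in non-increasing order.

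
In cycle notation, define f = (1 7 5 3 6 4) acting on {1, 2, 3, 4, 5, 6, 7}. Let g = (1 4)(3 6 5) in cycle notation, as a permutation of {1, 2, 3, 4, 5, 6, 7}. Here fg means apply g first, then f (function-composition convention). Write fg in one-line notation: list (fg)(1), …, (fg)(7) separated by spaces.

(fg)(x) = f(g(x)). Computing each image: f(g(1)) = f(4) = 1, f(g(2)) = f(2) = 2, f(g(3)) = f(6) = 4, f(g(4)) = f(1) = 7, f(g(5)) = f(3) = 6, f(g(6)) = f(5) = 3, f(g(7)) = f(7) = 5.
Hence fg = [1 2 4 7 6 3 5].

1 2 4 7 6 3 5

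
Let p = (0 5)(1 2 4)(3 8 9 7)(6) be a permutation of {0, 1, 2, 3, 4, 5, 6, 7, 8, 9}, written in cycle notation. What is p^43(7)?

7 lies in the 4-cycle (3 8 9 7).
On a 4-cycle, p^4 is the identity, so p^43 = p^3 there (43 ≡ 3 mod 4).
Stepping 3 places around the cycle: 7 → 3 → 8 → 9.

9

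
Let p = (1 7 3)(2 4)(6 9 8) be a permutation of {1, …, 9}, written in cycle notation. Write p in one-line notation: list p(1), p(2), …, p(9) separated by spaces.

7 4 1 2 5 9 3 6 8

Each element maps to the next entry in its cycle (wrapping to the front): 1↦7, 2↦4, 3↦1, 4↦2, 5↦5, 6↦9, 7↦3, 8↦6, 9↦8.
Listing these in domain order gives 7 4 1 2 5 9 3 6 8.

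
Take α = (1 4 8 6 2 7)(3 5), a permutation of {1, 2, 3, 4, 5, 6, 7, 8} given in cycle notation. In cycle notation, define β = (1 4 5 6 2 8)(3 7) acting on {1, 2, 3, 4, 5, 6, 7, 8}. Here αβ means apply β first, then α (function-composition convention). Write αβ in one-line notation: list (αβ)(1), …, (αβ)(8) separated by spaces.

For each element, apply β then α: 1 → 4 → 8; 2 → 8 → 6; 3 → 7 → 1; 4 → 5 → 3; 5 → 6 → 2; 6 → 2 → 7; 7 → 3 → 5; 8 → 1 → 4.
So αβ in one-line form is 8 6 1 3 2 7 5 4.

8 6 1 3 2 7 5 4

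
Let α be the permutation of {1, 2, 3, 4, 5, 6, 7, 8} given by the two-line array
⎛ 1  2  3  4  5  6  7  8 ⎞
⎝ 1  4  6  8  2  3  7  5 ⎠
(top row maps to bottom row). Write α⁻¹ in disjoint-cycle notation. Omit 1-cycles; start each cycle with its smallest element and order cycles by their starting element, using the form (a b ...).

(2 5 8 4)(3 6)

The cycle decomposition of α is (2 4 8 5)(3 6).
The inverse reverses every cycle; in canonical form, α⁻¹ = (2 5 8 4)(3 6).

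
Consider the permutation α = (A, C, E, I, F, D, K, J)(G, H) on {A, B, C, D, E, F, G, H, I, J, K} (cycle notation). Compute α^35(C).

F

C lies in the 8-cycle (A, C, E, I, F, D, K, J).
On an 8-cycle, α^8 is the identity, so α^35 = α^3 there (35 ≡ 3 mod 8).
Advancing 3 steps from C: C → E → I → F.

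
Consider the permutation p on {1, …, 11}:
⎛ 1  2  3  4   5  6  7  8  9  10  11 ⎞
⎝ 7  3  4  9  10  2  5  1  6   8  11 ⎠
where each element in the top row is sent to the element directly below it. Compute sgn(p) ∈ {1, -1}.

1

In disjoint-cycle form the cycle lengths are 5, 5, 1.
A cycle of length ℓ contributes ℓ−1 transpositions, so p is a product of 4 + 4 = 8 transpositions — even.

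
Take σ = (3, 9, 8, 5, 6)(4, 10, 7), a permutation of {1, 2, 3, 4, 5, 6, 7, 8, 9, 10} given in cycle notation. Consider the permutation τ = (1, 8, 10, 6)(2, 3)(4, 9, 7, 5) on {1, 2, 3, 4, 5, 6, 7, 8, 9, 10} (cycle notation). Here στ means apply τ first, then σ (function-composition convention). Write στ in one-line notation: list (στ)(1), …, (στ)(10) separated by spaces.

5 9 2 8 10 1 6 7 4 3

(στ)(x) = σ(τ(x)). Computing each image: σ(τ(1)) = σ(8) = 5, σ(τ(2)) = σ(3) = 9, σ(τ(3)) = σ(2) = 2, σ(τ(4)) = σ(9) = 8, σ(τ(5)) = σ(4) = 10, σ(τ(6)) = σ(1) = 1, σ(τ(7)) = σ(5) = 6, σ(τ(8)) = σ(10) = 7, σ(τ(9)) = σ(7) = 4, σ(τ(10)) = σ(6) = 3.
Hence στ = [5 9 2 8 10 1 6 7 4 3].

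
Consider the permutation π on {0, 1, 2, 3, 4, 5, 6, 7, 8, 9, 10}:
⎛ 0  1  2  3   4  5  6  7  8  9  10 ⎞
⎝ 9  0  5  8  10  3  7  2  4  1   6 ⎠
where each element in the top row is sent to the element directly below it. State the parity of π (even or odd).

In disjoint-cycle form the cycle lengths are 8, 3.
A cycle is odd iff its length is even; π has 1 even-length cycle, so sgn(π) = (−1)^1 and π is odd.

odd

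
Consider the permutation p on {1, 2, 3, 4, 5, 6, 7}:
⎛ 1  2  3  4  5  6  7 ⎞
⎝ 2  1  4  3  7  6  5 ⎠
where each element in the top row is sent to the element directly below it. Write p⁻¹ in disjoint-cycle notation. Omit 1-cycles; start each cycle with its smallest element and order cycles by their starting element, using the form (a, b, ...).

First write p in disjoint cycles: (1, 2)(3, 4)(5, 7).
The inverse reverses every cycle; in canonical form, p⁻¹ = (1, 2)(3, 4)(5, 7).

(1, 2)(3, 4)(5, 7)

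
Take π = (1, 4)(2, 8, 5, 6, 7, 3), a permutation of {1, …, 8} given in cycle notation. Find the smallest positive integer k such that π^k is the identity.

6

The disjoint cycles have lengths 6, 2.
The order is lcm(6, 2) = 6.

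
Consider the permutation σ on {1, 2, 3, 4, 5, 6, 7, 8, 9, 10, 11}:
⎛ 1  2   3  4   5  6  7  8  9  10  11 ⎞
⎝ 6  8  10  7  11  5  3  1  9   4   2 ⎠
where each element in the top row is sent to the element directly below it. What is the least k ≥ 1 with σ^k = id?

Decomposing into disjoint cycles gives cycle lengths 6, 4, 1.
Since disjoint cycles commute, ord(σ) = lcm(6, 4) = 12.

12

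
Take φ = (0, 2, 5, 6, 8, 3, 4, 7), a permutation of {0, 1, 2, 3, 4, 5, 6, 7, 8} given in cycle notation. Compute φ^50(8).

8 lies in the 8-cycle (0, 2, 5, 6, 8, 3, 4, 7).
Powers repeat with period 8 on this cycle, and 50 mod 8 = 2, so φ^50(8) = φ^2(8).
Stepping 2 places around the cycle: 8 → 3 → 4.

4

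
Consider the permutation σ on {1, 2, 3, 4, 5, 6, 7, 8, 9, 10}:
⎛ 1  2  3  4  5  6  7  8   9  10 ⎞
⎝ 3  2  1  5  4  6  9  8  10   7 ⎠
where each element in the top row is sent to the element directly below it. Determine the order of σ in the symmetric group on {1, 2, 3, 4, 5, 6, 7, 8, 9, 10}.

The disjoint-cycle form of σ has cycle lengths 3, 2, 2, 1, 1, 1.
The order is lcm(3, 2, 2) = 6.

6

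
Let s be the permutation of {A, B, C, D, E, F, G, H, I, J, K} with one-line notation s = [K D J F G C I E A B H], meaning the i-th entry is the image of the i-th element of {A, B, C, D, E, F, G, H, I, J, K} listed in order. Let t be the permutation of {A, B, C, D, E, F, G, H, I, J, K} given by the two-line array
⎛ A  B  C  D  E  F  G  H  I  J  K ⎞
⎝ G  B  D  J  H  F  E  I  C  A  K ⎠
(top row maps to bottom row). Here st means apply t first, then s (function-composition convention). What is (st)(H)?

A

(st)(H) = s(t(H)). t(H) = I, then s(I) = A. So (st)(H) = A.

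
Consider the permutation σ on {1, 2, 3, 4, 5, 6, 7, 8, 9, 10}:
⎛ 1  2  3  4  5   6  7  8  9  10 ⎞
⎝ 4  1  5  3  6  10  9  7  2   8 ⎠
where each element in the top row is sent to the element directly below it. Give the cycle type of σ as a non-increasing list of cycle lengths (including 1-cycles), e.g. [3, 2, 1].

[10]

The disjoint cycles are (1 4 3 5 6 10 8 7 9 2), with lengths 10 in non-increasing order.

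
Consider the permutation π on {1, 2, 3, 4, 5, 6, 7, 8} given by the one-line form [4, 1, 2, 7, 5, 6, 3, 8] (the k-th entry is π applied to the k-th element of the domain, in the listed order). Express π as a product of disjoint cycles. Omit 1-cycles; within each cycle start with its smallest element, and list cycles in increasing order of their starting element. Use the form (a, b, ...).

From 1: 1 → 4 → 7 → 3 → 2 → 1, closing the cycle (1, 4, 7, 3, 2).
Continuing from each remaining unvisited element yields (1, 4, 7, 3, 2).

(1, 4, 7, 3, 2)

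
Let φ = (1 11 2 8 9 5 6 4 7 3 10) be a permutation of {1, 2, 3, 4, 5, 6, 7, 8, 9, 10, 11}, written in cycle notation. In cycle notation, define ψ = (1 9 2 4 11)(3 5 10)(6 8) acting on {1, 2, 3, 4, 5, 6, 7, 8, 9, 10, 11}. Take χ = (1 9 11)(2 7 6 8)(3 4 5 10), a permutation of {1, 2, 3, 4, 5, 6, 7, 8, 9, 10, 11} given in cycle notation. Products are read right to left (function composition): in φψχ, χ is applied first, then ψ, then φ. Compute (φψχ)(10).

6

Apply the permutations in order: χ(10) = 3, then ψ(3) = 5, then φ(5) = 6. So (φψχ)(10) = 6.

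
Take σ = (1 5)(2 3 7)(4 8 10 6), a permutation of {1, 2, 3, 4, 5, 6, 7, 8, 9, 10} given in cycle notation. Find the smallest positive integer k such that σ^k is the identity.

The disjoint cycles have lengths 4, 3, 2, 1.
Since disjoint cycles commute, ord(σ) = lcm(4, 3, 2) = 12.

12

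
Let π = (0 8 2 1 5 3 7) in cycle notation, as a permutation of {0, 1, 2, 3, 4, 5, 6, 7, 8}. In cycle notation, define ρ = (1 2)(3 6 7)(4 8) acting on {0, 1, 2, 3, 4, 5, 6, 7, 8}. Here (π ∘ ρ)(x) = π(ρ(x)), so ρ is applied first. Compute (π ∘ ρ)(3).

6

(π ∘ ρ)(3) = π(ρ(3)). ρ(3) = 6, then π(6) = 6. So (π ∘ ρ)(3) = 6.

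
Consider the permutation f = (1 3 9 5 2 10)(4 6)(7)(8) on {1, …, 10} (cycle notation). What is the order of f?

6

The cycle type of f is (6, 2, 1, 1).
The order is lcm(6, 2) = 6.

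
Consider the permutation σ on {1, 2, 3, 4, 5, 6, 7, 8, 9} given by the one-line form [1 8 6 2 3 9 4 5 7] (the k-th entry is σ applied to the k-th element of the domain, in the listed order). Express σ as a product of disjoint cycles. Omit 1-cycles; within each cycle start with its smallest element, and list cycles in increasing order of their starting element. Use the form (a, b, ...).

(2, 8, 5, 3, 6, 9, 7, 4)

Iterating σ from 2 gives 2 → 8 → 5 → 3 → 6 → 9 → 7 → 4 → 2; that is the 8-cycle (2, 8, 5, 3, 6, 9, 7, 4).
Repeating from the next unused element and collecting all non-trivial cycles gives (2, 8, 5, 3, 6, 9, 7, 4).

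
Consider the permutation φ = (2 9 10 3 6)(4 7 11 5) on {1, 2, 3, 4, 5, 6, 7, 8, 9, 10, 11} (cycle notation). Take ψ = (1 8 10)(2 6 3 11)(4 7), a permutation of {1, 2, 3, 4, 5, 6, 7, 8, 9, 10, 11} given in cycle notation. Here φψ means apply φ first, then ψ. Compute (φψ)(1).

8

(φψ)(1) = ψ(φ(1)). φ(1) = 1, then ψ(1) = 8. So (φψ)(1) = 8.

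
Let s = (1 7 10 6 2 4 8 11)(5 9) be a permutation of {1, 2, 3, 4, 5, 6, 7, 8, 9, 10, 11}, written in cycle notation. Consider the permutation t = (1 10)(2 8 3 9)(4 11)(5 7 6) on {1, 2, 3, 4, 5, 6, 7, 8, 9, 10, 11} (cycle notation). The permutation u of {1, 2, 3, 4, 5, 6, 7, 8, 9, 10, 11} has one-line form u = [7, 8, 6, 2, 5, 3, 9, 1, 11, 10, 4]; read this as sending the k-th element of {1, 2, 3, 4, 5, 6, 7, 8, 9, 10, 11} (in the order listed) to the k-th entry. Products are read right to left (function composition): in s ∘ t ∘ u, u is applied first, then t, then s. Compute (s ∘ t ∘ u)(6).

(s ∘ t ∘ u)(6) = s(t(u(6))). u(6) = 3, then t(3) = 9, then s(9) = 5, so the result is 5.

5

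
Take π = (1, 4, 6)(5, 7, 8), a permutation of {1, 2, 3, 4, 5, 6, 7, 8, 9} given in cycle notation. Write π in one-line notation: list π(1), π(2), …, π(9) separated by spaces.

4 2 3 6 7 1 8 5 9

Each element maps to the next entry in its cycle (wrapping to the front): 1↦4, 2↦2, 3↦3, 4↦6, 5↦7, 6↦1, 7↦8, 8↦5, 9↦9.
So the one-line form is 4 2 3 6 7 1 8 5 9.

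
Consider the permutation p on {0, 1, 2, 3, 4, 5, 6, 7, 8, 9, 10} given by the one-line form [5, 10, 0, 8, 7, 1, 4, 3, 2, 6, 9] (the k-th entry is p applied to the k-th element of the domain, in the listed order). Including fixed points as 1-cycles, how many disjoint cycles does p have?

The cycle decomposition is (0, 5, 1, 10, 9, 6, 4, 7, 3, 8, 2), which has 1 cycle (counting 1-cycles).

1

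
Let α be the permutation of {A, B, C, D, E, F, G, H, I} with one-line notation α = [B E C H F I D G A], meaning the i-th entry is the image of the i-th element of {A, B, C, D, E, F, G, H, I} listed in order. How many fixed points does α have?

1

The fixed points (elements with α(x) = x) are {C}, so there is 1.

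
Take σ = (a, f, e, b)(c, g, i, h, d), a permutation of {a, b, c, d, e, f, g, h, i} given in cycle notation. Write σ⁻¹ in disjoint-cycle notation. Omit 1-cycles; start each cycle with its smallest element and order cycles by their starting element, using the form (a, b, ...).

(a, b, e, f)(c, d, h, i, g)

Inverting a permutation written in cycle notation just reverses the order within every cycle.
After reversing and putting each cycle's least element first, σ⁻¹ = (a, b, e, f)(c, d, h, i, g).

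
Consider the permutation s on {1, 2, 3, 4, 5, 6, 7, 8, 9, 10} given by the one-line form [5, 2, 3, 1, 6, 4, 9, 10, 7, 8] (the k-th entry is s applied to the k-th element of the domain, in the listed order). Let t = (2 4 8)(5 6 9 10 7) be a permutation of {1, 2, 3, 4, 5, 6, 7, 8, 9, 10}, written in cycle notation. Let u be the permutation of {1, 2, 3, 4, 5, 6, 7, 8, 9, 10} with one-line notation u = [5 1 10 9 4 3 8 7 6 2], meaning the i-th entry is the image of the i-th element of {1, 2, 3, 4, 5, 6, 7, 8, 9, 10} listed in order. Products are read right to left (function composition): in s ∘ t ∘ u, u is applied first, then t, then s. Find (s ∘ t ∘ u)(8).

6

Apply the permutations in order: u(8) = 7, then t(7) = 5, then s(5) = 6. So (s ∘ t ∘ u)(8) = 6.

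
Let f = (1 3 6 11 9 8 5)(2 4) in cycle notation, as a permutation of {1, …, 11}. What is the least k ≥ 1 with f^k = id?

14

The cycle type of f is (7, 2, 1, 1).
The order of f is the least common multiple of its cycle lengths: lcm(7, 2) = 14.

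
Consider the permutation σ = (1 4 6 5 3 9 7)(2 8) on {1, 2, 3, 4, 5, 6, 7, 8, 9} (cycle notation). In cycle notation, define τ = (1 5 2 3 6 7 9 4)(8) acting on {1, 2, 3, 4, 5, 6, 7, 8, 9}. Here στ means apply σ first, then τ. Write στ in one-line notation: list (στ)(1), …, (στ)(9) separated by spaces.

(στ)(x) = τ(σ(x)). Computing each image: τ(σ(1)) = τ(4) = 1, τ(σ(2)) = τ(8) = 8, τ(σ(3)) = τ(9) = 4, τ(σ(4)) = τ(6) = 7, τ(σ(5)) = τ(3) = 6, τ(σ(6)) = τ(5) = 2, τ(σ(7)) = τ(1) = 5, τ(σ(8)) = τ(2) = 3, τ(σ(9)) = τ(7) = 9.
Hence στ = [1 8 4 7 6 2 5 3 9].

1 8 4 7 6 2 5 3 9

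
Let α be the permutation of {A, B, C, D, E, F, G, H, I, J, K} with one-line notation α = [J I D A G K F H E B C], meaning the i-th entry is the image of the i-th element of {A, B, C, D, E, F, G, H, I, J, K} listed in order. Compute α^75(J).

Tracing J → B → … returns to J after 10 steps, so J lies in a 10-cycle (A J B I E G F K C D).
On a 10-cycle, α^10 is the identity, so α^75 = α^5 there (75 ≡ 5 mod 10).
Advancing 5 steps from J: J → B → I → E → G → F.

F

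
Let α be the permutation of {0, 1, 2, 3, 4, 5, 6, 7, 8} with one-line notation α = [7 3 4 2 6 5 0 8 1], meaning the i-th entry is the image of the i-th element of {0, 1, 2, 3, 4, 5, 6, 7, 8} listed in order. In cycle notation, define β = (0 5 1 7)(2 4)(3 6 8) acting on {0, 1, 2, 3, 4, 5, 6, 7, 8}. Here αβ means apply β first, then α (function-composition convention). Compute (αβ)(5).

3

β(5) = 1, then α(1) = 3; composing gives (αβ)(5) = 3.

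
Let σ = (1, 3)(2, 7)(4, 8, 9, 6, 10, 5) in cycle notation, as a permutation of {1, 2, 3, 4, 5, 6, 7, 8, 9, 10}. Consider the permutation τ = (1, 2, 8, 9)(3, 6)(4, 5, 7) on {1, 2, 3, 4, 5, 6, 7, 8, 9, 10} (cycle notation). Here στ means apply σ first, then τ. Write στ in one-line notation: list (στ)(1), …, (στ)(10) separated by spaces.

For each element, apply σ then τ: 1 → 3 → 6; 2 → 7 → 4; 3 → 1 → 2; 4 → 8 → 9; 5 → 4 → 5; 6 → 10 → 10; 7 → 2 → 8; 8 → 9 → 1; 9 → 6 → 3; 10 → 5 → 7.
So στ in one-line form is 6 4 2 9 5 10 8 1 3 7.

6 4 2 9 5 10 8 1 3 7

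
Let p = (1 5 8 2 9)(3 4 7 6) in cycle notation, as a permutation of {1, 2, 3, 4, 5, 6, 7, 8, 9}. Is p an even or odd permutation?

odd

The cycle lengths are 5, 4.
A cycle is odd iff its length is even; p has 1 even-length cycle, so sgn(p) = (−1)^1 and p is odd.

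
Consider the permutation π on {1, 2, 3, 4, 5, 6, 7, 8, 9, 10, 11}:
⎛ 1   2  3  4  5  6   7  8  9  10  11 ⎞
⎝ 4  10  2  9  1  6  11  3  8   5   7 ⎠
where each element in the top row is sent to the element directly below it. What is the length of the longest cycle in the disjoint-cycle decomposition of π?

Decomposing into disjoint cycles gives (1 4 9 8 3 2 10 5)(7 11); the longest has length 8.

8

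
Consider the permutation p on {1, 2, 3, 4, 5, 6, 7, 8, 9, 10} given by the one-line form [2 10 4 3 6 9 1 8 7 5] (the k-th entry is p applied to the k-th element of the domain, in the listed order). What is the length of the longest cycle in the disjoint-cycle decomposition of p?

Decomposing into disjoint cycles gives (1, 2, 10, 5, 6, 9, 7)(3, 4); the longest has length 7.

7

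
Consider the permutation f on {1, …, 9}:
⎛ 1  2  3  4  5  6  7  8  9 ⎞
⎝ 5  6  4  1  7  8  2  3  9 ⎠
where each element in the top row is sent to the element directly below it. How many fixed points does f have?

The fixed points (elements with f(x) = x) are {9}, so there is 1.

1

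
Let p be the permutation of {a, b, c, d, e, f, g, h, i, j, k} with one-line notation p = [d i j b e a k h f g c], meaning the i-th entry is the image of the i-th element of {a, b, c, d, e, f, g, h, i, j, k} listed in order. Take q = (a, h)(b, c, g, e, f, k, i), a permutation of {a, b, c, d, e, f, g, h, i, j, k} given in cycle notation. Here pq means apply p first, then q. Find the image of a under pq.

d

p(a) = d, then q(d) = d; composing gives (pq)(a) = d.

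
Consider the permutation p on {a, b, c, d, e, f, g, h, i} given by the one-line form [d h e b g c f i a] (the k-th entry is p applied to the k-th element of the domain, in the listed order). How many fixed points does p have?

No element satisfies p(x) = x, so there are 0 fixed points.

0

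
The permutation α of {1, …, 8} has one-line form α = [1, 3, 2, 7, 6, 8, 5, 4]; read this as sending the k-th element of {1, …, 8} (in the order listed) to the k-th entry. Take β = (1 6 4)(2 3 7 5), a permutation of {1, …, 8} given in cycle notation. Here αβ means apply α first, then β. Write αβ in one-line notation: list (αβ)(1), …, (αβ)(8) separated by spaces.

6 7 3 5 4 8 2 1

Chase each element through α then β: 1 → 1 → 6; 2 → 3 → 7; 3 → 2 → 3; 4 → 7 → 5; 5 → 6 → 4; 6 → 8 → 8; 7 → 5 → 2; 8 → 4 → 1.
So αβ in one-line form is 6 7 3 5 4 8 2 1.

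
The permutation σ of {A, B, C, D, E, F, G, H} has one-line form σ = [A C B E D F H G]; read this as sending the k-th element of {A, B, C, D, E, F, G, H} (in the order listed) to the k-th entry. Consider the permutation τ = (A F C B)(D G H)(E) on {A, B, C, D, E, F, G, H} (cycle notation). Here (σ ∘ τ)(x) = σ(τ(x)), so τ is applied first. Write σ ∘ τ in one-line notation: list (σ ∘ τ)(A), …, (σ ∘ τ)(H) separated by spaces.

F A C H D B G E

For each element, apply τ then σ: A → F → F; B → A → A; C → B → C; D → G → H; E → E → D; F → C → B; G → H → G; H → D → E.
Collecting the images, σ ∘ τ = [F A C H D B G E].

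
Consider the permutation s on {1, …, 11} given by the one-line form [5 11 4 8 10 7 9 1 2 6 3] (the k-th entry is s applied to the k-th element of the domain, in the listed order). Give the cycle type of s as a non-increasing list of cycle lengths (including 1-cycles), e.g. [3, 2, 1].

[11]

The disjoint cycles are (1, 5, 10, 6, 7, 9, 2, 11, 3, 4, 8), with lengths 11 in non-increasing order.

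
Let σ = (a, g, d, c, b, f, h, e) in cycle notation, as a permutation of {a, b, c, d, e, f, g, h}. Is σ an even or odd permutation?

odd

The cycle lengths are 8.
A cycle of length ℓ contributes ℓ−1 transpositions, so σ is a product of 7 transpositions — odd.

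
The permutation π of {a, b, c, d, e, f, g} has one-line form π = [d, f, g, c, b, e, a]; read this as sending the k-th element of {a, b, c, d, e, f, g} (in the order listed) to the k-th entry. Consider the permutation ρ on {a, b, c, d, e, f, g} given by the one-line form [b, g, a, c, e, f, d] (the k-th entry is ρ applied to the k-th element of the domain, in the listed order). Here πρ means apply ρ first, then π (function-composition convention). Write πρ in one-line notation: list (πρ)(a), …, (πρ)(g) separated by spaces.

For each element, apply ρ then π: a → b → f; b → g → a; c → a → d; d → c → g; e → e → b; f → f → e; g → d → c.
Collecting the images, πρ = [f a d g b e c].

f a d g b e c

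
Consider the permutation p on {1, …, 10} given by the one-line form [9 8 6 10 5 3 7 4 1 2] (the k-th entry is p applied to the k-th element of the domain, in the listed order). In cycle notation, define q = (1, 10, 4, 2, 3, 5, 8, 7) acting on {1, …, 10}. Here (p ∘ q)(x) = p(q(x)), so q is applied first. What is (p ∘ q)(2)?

First apply q: q(2) = 3, then p(3) = 6. Thus (p ∘ q)(2) = 6.

6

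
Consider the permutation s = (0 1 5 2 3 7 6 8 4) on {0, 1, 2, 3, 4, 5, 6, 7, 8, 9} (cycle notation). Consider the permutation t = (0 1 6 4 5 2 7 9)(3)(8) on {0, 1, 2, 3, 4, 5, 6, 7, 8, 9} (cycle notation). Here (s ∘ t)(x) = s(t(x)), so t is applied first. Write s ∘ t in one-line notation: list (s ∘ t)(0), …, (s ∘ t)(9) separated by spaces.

Chase each element through t then s: 0 → 1 → 5; 1 → 6 → 8; 2 → 7 → 6; 3 → 3 → 7; 4 → 5 → 2; 5 → 2 → 3; 6 → 4 → 0; 7 → 9 → 9; 8 → 8 → 4; 9 → 0 → 1.
So s ∘ t in one-line form is 5 8 6 7 2 3 0 9 4 1.

5 8 6 7 2 3 0 9 4 1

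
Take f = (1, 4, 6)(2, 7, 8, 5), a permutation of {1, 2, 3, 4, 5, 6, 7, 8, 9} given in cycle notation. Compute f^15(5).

5 lies in the 4-cycle (2, 7, 8, 5).
On a 4-cycle, f^4 is the identity, so f^15 = f^3 there (15 ≡ 3 mod 4).
Advancing 3 steps from 5: 5 → 2 → 7 → 8.

8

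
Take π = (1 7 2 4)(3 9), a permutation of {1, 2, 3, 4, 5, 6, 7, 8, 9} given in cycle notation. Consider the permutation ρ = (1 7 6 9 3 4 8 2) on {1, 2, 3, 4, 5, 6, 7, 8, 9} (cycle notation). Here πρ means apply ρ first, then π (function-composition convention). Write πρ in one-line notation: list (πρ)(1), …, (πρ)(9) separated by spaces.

(πρ)(x) = π(ρ(x)). Computing each image: π(ρ(1)) = π(7) = 2, π(ρ(2)) = π(1) = 7, π(ρ(3)) = π(4) = 1, π(ρ(4)) = π(8) = 8, π(ρ(5)) = π(5) = 5, π(ρ(6)) = π(9) = 3, π(ρ(7)) = π(6) = 6, π(ρ(8)) = π(2) = 4, π(ρ(9)) = π(3) = 9.
Hence πρ = [2 7 1 8 5 3 6 4 9].

2 7 1 8 5 3 6 4 9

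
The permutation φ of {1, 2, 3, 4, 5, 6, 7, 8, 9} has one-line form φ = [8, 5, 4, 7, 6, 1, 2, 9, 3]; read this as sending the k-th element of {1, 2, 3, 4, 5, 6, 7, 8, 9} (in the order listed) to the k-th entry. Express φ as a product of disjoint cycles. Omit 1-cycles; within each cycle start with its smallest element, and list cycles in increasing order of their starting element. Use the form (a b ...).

Iterating φ from 1 gives 1 → 8 → 9 → 3 → 4 → 7 → 2 → 5 → 6 → 1; that is the 9-cycle (1 8 9 3 4 7 2 5 6).
Repeating from the next unused element and collecting all non-trivial cycles gives (1 8 9 3 4 7 2 5 6).

(1 8 9 3 4 7 2 5 6)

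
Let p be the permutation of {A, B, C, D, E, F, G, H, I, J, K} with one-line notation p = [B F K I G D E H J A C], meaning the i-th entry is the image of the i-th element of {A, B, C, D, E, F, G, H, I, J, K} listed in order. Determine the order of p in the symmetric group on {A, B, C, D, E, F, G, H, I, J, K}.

The disjoint-cycle form of p has cycle lengths 6, 2, 2, 1.
The order of p is the least common multiple of its cycle lengths: lcm(6, 2, 2) = 6.

6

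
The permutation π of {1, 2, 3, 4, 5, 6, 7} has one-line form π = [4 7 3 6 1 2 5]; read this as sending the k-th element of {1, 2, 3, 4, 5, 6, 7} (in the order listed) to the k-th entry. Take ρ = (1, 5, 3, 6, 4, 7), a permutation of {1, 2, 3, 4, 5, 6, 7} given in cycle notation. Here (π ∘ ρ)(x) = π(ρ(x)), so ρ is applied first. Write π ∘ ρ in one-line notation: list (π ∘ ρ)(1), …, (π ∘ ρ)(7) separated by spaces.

1 7 2 5 3 6 4

(π ∘ ρ)(x) = π(ρ(x)). Computing each image: π(ρ(1)) = π(5) = 1, π(ρ(2)) = π(2) = 7, π(ρ(3)) = π(6) = 2, π(ρ(4)) = π(7) = 5, π(ρ(5)) = π(3) = 3, π(ρ(6)) = π(4) = 6, π(ρ(7)) = π(1) = 4.
Hence π ∘ ρ = [1 7 2 5 3 6 4].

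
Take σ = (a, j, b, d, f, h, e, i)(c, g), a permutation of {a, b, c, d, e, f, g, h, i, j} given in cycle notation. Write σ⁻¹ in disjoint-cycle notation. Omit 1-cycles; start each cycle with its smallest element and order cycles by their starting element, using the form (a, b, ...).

Inverting a permutation written in cycle notation just reverses the order within every cycle.
Reversing each cycle of σ and rotating so the smallest element leads gives (a, i, e, h, f, d, b, j)(c, g).

(a, i, e, h, f, d, b, j)(c, g)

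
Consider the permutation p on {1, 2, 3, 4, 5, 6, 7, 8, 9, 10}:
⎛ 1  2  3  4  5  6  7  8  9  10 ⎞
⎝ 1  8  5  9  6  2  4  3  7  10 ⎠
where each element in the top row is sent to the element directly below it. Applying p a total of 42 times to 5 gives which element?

2

Tracing 5 → 6 → … returns to 5 after 5 steps, so 5 lies in a 5-cycle (2, 8, 3, 5, 6).
Since the cycle has length 5, p^42 acts on it the same as p^2 (42 mod 5 = 2).
Stepping 2 places around the cycle: 5 → 6 → 2.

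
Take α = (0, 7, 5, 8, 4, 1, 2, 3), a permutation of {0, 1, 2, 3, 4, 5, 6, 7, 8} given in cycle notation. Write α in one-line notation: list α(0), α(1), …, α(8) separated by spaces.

Each element maps to the next entry in its cycle (wrapping to the front): 0↦7, 1↦2, 2↦3, 3↦0, 4↦1, 5↦8, 6↦6, 7↦5, 8↦4.
So the one-line form is 7 2 3 0 1 8 6 5 4.

7 2 3 0 1 8 6 5 4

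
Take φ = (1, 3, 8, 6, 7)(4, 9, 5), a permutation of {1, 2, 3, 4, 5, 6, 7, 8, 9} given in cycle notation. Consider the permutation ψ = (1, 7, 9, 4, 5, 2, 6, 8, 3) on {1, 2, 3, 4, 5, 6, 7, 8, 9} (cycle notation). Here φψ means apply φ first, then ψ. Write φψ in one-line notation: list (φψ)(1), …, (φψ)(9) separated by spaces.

(φψ)(x) = ψ(φ(x)). Computing each image: ψ(φ(1)) = ψ(3) = 1, ψ(φ(2)) = ψ(2) = 6, ψ(φ(3)) = ψ(8) = 3, ψ(φ(4)) = ψ(9) = 4, ψ(φ(5)) = ψ(4) = 5, ψ(φ(6)) = ψ(7) = 9, ψ(φ(7)) = ψ(1) = 7, ψ(φ(8)) = ψ(6) = 8, ψ(φ(9)) = ψ(5) = 2.
Hence φψ = [1 6 3 4 5 9 7 8 2].

1 6 3 4 5 9 7 8 2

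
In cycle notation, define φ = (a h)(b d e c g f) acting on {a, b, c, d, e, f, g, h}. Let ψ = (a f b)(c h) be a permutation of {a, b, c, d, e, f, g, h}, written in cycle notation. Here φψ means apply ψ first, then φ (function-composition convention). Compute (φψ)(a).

First apply ψ: ψ(a) = f, then φ(f) = b. Thus (φψ)(a) = b.

b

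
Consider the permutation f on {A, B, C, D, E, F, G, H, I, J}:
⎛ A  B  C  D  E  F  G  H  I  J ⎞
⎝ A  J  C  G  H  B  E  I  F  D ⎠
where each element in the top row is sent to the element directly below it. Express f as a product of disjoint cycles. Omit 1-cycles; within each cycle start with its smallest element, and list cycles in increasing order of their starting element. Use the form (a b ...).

Iterating f from B gives B → J → D → G → E → H → I → F → B; that is the 8-cycle (B J D G E H I F).
Repeating from the next unused element and collecting all non-trivial cycles gives (B J D G E H I F).

(B J D G E H I F)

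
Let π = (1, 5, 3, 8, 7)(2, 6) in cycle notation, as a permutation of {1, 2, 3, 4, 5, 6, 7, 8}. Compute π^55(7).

7 lies in the 5-cycle (1, 5, 3, 8, 7).
On a 5-cycle, π^5 is the identity, so π^55 = π^0 there (55 ≡ 0 mod 5).
So π^55(7) = 7.

7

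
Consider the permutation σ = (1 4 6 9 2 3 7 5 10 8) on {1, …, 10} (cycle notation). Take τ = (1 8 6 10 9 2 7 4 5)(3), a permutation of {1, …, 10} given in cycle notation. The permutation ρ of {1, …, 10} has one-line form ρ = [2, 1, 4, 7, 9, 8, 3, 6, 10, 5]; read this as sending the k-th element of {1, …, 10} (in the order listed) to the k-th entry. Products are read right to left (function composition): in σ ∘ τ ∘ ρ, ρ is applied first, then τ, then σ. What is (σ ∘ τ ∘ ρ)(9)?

(σ ∘ τ ∘ ρ)(9) = σ(τ(ρ(9))). ρ(9) = 10, then τ(10) = 9, then σ(9) = 2, so the result is 2.

2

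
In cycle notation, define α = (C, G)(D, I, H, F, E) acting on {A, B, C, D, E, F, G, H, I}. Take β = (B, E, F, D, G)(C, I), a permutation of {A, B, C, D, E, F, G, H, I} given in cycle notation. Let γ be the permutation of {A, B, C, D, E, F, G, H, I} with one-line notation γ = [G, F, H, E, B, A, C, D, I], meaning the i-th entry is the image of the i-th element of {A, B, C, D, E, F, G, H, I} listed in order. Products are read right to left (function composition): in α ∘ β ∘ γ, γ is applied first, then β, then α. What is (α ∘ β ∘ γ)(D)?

E

Apply the permutations in order: γ(D) = E, then β(E) = F, then α(F) = E. So (α ∘ β ∘ γ)(D) = E.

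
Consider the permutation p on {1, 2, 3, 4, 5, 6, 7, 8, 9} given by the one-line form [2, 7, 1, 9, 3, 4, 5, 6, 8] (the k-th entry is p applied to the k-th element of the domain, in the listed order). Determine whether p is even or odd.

odd

In disjoint-cycle form the cycle lengths are 5, 4.
A cycle of length ℓ contributes ℓ−1 transpositions, so p is a product of 4 + 3 = 7 transpositions — odd.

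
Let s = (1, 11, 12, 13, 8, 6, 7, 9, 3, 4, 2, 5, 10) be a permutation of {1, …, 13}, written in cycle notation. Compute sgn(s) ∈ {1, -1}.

The cycle lengths are 13.
A cycle of length ℓ contributes ℓ−1 transpositions, so s is a product of 12 transpositions — even.

1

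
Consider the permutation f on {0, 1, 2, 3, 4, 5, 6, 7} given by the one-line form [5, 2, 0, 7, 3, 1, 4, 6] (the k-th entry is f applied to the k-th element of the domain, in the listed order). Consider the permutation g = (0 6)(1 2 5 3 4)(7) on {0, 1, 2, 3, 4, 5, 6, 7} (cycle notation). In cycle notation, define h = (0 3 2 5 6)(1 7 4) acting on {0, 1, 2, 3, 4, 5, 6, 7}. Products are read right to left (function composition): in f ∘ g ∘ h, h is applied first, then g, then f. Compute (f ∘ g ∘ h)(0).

3

Chase 0: h(0) = 3; g(3) = 4; f(4) = 3. Hence (f ∘ g ∘ h)(0) = 3.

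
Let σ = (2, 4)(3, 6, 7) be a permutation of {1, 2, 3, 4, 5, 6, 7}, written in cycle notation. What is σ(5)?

5

5 does not appear in any cycle of σ, so it is a fixed point: σ(5) = 5.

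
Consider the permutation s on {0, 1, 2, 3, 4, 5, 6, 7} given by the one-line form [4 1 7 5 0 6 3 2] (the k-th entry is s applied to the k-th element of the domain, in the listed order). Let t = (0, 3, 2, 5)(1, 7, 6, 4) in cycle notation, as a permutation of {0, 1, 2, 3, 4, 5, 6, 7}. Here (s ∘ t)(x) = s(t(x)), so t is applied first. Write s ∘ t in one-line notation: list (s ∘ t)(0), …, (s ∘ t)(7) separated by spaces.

5 2 6 7 1 4 0 3

Chase each element through t then s: 0 → 3 → 5; 1 → 7 → 2; 2 → 5 → 6; 3 → 2 → 7; 4 → 1 → 1; 5 → 0 → 4; 6 → 4 → 0; 7 → 6 → 3.
So s ∘ t in one-line form is 5 2 6 7 1 4 0 3.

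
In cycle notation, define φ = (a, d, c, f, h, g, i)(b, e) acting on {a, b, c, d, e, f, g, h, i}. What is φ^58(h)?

i

h lies in the 7-cycle (a, d, c, f, h, g, i).
Powers repeat with period 7 on this cycle, and 58 mod 7 = 2, so φ^58(h) = φ^2(h).
Advancing 2 steps from h: h → g → i.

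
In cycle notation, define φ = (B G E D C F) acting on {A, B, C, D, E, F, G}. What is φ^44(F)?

G

F lies in the 6-cycle (B G E D C F).
On a 6-cycle, φ^6 is the identity, so φ^44 = φ^2 there (44 ≡ 2 mod 6).
Advancing 2 steps from F: F → B → G.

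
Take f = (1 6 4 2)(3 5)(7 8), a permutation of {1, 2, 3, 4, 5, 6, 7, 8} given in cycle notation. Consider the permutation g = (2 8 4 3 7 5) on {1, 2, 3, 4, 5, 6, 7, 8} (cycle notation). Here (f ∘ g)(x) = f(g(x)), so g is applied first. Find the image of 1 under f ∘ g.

First apply g: g(1) = 1, then f(1) = 6. Thus (f ∘ g)(1) = 6.

6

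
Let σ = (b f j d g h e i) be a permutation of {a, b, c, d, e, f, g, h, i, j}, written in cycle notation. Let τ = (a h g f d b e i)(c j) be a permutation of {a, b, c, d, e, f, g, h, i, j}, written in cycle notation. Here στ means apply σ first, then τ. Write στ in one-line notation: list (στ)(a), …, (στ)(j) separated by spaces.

For each element, apply σ then τ: a → a → h; b → f → d; c → c → j; d → g → f; e → i → a; f → j → c; g → h → g; h → e → i; i → b → e; j → d → b.
Collecting the images, στ = [h d j f a c g i e b].

h d j f a c g i e b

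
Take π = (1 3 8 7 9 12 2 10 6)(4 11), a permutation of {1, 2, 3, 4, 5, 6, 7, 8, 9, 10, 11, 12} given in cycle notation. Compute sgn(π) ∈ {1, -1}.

The cycle lengths are 9, 2, 1.
A cycle of length ℓ contributes ℓ−1 transpositions, so π is a product of 8 + 1 = 9 transpositions — odd.

-1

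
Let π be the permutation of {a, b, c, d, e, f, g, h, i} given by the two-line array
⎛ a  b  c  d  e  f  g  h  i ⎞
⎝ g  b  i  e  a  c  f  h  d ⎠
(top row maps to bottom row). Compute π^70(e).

Tracing e → a → … returns to e after 7 steps, so e lies in a 7-cycle (a g f c i d e).
On a 7-cycle, π^7 is the identity, so π^70 = π^0 there (70 ≡ 0 mod 7).
So π^70(e) = e.

e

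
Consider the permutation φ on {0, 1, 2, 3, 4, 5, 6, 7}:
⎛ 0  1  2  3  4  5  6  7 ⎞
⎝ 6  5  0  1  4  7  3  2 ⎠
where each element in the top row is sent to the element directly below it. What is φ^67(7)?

3

Tracing 7 → 2 → … returns to 7 after 7 steps, so 7 lies in a 7-cycle (0 6 3 1 5 7 2).
Since the cycle has length 7, φ^67 acts on it the same as φ^4 (67 mod 7 = 4).
Advancing 4 steps from 7: 7 → 2 → 0 → 6 → 3.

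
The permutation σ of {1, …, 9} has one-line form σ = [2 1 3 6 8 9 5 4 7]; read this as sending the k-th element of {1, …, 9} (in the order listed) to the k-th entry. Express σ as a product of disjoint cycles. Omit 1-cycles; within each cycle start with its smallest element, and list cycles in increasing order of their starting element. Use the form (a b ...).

Start at 1 and follow images: 1 → 2 → 1, giving the cycle (1 2).
Repeating from the next unused element and collecting all non-trivial cycles gives (1 2)(4 6 9 7 5 8).

(1 2)(4 6 9 7 5 8)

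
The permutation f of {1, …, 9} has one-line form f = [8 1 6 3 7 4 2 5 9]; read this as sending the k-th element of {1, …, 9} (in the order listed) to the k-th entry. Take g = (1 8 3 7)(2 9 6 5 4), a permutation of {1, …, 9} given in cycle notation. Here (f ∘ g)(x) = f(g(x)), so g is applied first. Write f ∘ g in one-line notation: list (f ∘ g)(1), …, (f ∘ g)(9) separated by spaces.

5 9 2 1 3 7 8 6 4

For each element, apply g then f: 1 → 8 → 5; 2 → 9 → 9; 3 → 7 → 2; 4 → 2 → 1; 5 → 4 → 3; 6 → 5 → 7; 7 → 1 → 8; 8 → 3 → 6; 9 → 6 → 4.
So f ∘ g in one-line form is 5 9 2 1 3 7 8 6 4.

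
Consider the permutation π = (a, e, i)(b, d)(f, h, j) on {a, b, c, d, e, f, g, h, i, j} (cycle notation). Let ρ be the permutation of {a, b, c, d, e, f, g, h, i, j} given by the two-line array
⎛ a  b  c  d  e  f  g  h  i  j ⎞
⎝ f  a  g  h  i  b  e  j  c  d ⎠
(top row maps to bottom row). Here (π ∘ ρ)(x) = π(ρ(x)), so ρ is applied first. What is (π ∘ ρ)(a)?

h

ρ(a) = f, then π(f) = h; composing gives (π ∘ ρ)(a) = h.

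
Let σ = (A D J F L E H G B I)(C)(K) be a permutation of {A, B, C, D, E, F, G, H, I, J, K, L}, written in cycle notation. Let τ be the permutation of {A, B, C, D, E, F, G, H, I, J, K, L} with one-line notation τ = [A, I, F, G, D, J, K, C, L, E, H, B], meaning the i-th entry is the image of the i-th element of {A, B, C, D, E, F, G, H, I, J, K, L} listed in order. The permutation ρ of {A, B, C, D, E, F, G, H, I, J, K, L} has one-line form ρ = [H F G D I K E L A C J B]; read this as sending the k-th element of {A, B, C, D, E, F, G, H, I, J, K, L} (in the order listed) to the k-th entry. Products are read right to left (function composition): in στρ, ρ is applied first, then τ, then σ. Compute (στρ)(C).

K

Chase C: ρ(C) = G; τ(G) = K; σ(K) = K. Hence (στρ)(C) = K.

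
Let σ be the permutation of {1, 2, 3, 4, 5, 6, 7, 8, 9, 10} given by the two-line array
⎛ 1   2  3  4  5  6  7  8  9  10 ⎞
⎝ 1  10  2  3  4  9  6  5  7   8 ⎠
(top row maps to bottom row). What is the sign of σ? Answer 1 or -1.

In disjoint-cycle form the cycle lengths are 6, 3, 1.
A cycle of length ℓ contributes ℓ−1 transpositions, so σ is a product of 5 + 2 = 7 transpositions — odd.

-1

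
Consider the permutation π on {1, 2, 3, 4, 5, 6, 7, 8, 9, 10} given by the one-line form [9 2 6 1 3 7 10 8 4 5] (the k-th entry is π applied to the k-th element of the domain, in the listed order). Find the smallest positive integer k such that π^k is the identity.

The disjoint-cycle form of π has cycle lengths 5, 3, 1, 1.
Since disjoint cycles commute, ord(π) = lcm(5, 3) = 15.

15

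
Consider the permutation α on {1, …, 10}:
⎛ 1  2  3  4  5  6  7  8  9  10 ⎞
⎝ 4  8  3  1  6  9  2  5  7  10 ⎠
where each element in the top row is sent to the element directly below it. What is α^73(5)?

6

Tracing 5 → 6 → … returns to 5 after 6 steps, so 5 lies in a 6-cycle (2, 8, 5, 6, 9, 7).
Powers repeat with period 6 on this cycle, and 73 mod 6 = 1, so α^73(5) = α^1(5).
Stepping 1 place around the cycle: 5 → 6.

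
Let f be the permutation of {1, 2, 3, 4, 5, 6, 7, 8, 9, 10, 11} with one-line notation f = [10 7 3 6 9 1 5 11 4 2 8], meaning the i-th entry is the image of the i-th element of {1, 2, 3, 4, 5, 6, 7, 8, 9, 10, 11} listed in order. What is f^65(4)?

Tracing 4 → 6 → … returns to 4 after 8 steps, so 4 lies in an 8-cycle (1 10 2 7 5 9 4 6).
On an 8-cycle, f^8 is the identity, so f^65 = f^1 there (65 ≡ 1 mod 8).
Advancing 1 step from 4: 4 → 6.

6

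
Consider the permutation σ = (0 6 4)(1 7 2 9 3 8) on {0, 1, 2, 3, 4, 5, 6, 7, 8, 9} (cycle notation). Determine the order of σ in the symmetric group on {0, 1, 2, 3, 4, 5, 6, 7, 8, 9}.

6

The cycle type of σ is (6, 3, 1).
The order of σ is the least common multiple of its cycle lengths: lcm(6, 3) = 6.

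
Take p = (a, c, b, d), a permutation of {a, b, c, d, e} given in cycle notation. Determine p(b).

d

In the cycle (a, c, b, d), b is followed by d, so p(b) = d.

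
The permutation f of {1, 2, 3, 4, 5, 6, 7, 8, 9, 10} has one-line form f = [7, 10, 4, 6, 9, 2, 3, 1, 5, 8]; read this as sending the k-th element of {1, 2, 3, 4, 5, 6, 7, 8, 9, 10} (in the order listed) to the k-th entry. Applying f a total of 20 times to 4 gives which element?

Tracing 4 → 6 → … returns to 4 after 8 steps, so 4 lies in an 8-cycle (1, 7, 3, 4, 6, 2, 10, 8).
Since the cycle has length 8, f^20 acts on it the same as f^4 (20 mod 8 = 4).
Stepping 4 places around the cycle: 4 → 6 → 2 → 10 → 8.

8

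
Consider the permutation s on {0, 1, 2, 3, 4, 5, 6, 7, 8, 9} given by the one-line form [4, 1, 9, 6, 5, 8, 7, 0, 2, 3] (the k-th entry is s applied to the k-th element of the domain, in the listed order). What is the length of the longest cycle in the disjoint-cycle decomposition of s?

9

Decomposing into disjoint cycles gives (0 4 5 8 2 9 3 6 7); the longest has length 9.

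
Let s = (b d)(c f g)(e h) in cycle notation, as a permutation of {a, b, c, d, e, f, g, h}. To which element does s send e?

h

In the cycle (e h), e is followed by h, so s(e) = h.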